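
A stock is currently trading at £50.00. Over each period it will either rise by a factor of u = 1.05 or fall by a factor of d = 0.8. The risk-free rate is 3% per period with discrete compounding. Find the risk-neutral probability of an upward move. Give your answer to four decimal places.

p = 0.9200

Risk-neutral probability p = (1 + 0.03 − 0.8)/(1.05 − 0.8) = 0.2300/0.2500 = 0.9200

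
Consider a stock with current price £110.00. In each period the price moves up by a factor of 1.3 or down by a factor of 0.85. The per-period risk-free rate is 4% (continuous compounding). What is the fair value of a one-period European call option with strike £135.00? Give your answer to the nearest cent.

£3.26

Risk-neutral probability p = (e^0.04 − 0.85)/(1.3 − 0.85) = 0.1908/0.4500 = 0.4240
Terminal stock prices: S_u = 143, S_d = 93.5
Terminal payoffs (S − K): max(8, 0) = 8, max(-41.5, 0) = 0
Node 0 (S = 110): V_0 = e^(−0.04)·[0.4240·8.0000 + 0.5760·0.0000] = 3.2592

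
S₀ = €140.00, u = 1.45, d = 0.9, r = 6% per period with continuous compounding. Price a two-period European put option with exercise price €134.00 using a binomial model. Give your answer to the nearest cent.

€9.10

Risk-neutral probability p = (e^0.06 − 0.9)/(1.45 − 0.9) = 0.1618/0.5500 = 0.2942
Terminal stock prices: S_uu = 294.4, S_ud = 182.7, S_dd = 113.4
Terminal payoffs (K − S): max(-160.4, 0) = 0, max(-48.7, 0) = 0, max(20.6, 0) = 20.6
Node u (S = 203): V_u = e^(−0.06)·[0.2942·0.0000 + 0.7058·0.0000] = 0.0000
Node d (S = 126): V_d = e^(−0.06)·[0.2942·0.0000 + 0.7058·20.6000] = 13.6918
Node 0 (S = 140): V_0 = e^(−0.06)·[0.2942·0.0000 + 0.7058·13.6918] = 9.1003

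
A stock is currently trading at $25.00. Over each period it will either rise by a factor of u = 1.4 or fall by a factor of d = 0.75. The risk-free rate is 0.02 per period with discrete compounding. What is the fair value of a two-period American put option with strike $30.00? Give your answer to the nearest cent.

Risk-neutral probability p = (1 + 0.02 − 0.75)/(1.4 − 0.75) = 0.2700/0.6500 = 0.4154
Terminal stock prices: S_uu = 49, S_ud = 26.25, S_dd = 14.06
Terminal payoffs (K − S): max(-19, 0) = 0, max(3.75, 0) = 3.75, max(15.94, 0) = 15.94
Node u (S = 35): continuation = 1/1.02·[0.4154·0.0000 + 0.5846·3.7500] = 2.1493; exercise value = 0.0000 ≤ continuation, so V_u = 2.1493
Node d (S = 18.75): continuation = 1/1.02·[0.4154·3.7500 + 0.5846·15.9375] = 10.6618; exercise value = 11.2500 > continuation, so V_d = 11.2500 (exercise)
Node 0 (S = 25): continuation = 1/1.02·[0.4154·2.1493 + 0.5846·11.2500] = 7.3233; exercise value = 5.0000 ≤ continuation, so V_0 = 7.3233

$7.32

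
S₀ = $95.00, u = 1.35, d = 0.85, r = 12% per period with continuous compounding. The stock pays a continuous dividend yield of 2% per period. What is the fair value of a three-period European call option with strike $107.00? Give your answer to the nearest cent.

$22.47

Per-period risk-free factor R = e^0.12 = 1.1275; dividend-adjusted growth = e^(0.12−0.02) = 1.1052.
Risk-neutral probability p = (1.1052 − 0.85)/(1.35 − 0.85) = 0.2552/0.5000 = 0.5103
Terminal stock prices: S_uuu = 233.7, S_uud = 147.2, S_udd = 92.66, S_ddd = 58.34
Terminal payoffs (S − K): max(126.7, 0) = 126.7, max(40.17, 0) = 40.17, max(-14.34, 0) = 0, max(-48.66, 0) = 0
Node uu (S = 173.1): V_uu = e^(−0.12)·[0.5103·126.7356 + 0.4897·40.1669] = 74.8087
Node ud (S = 109): V_ud = e^(−0.12)·[0.5103·40.1669 + 0.4897·0.0000] = 18.1808
Node dd (S = 68.64): V_dd = e^(−0.12)·[0.5103·0.0000 + 0.4897·0.0000] = 0.0000
Node u (S = 128.2): V_u = e^(−0.12)·[0.5103·74.8087 + 0.4897·18.1808] = 41.7566
Node d (S = 80.75): V_d = e^(−0.12)·[0.5103·18.1808 + 0.4897·0.0000] = 8.2292
Node 0 (S = 95): V_0 = e^(−0.12)·[0.5103·41.7566 + 0.4897·8.2292] = 22.4742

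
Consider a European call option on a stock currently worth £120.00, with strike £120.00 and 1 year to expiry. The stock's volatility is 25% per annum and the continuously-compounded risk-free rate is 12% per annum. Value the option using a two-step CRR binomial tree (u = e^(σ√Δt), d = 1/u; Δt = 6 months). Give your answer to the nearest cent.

CRR parameters: u = e^(σ√Δt) = e^(0.25·√0.5) = 1.1934, d = 1/u = 0.8380
Per-period rate: rΔt = 0.12·0.5 = 0.06, so R = e^0.06 = 1.0618
Risk-neutral probability p = (e^0.06 − 0.8380)/(1.1934 − 0.8380) = 0.2239/0.3554 = 0.6299
Terminal stock prices: S_uu = 170.9, S_ud = 120, S_dd = 84.26
Terminal payoffs (S − K): max(50.89, 0) = 50.89, max(0, 0) = 0, max(-35.74, 0) = 0
Node u (S = 143.2): V_u = e^(−0.06)·[0.6299·50.8943 + 0.3701·0.0000] = 30.1920
Node d (S = 100.6): V_d = e^(−0.06)·[0.6299·0.0000 + 0.3701·0.0000] = 0.0000
Node 0 (S = 120): V_0 = e^(−0.06)·[0.6299·30.1920 + 0.3701·0.0000] = 17.9108

£17.91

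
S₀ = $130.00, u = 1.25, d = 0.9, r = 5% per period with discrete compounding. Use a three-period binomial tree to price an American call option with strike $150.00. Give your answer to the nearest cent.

$15.99

Risk-neutral probability p = (1 + 0.05 − 0.9)/(1.25 − 0.9) = 0.1500/0.3500 = 0.4286
Terminal stock prices: S_uuu = 253.9, S_uud = 182.8, S_udd = 131.6, S_ddd = 94.77
Terminal payoffs (S − K): max(103.9, 0) = 103.9, max(32.81, 0) = 32.81, max(-18.38, 0) = 0, max(-55.23, 0) = 0
Node uu (S = 203.1): continuation = 1/1.05·[0.4286·103.9062 + 0.5714·32.8125] = 60.2679; exercise value = 53.1250 ≤ continuation, so V_uu = 60.2679
Node ud (S = 146.2): continuation = 1/1.05·[0.4286·32.8125 + 0.5714·0.0000] = 13.3929; exercise value = 0.0000 ≤ continuation, so V_ud = 13.3929
Node dd (S = 105.3): continuation = 1/1.05·[0.4286·0.0000 + 0.5714·0.0000] = 0.0000; exercise value = 0.0000 ≤ continuation, so V_dd = 0.0000
Node u (S = 162.5): continuation = 1/1.05·[0.4286·60.2679 + 0.5714·13.3929] = 31.8878; exercise value = 12.5000 ≤ continuation, so V_u = 31.8878
Node d (S = 117): continuation = 1/1.05·[0.4286·13.3929 + 0.5714·0.0000] = 5.4665; exercise value = 0.0000 ≤ continuation, so V_d = 5.4665
Node 0 (S = 130): continuation = 1/1.05·[0.4286·31.8878 + 0.5714·5.4665] = 15.9904; exercise value = 0.0000 ≤ continuation, so V_0 = 15.9904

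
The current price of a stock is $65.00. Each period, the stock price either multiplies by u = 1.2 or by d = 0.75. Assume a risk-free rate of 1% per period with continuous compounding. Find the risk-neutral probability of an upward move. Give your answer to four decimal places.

p = 0.5779

Risk-neutral probability p = (e^0.01 − 0.75)/(1.2 − 0.75) = 0.2601/0.4500 = 0.5779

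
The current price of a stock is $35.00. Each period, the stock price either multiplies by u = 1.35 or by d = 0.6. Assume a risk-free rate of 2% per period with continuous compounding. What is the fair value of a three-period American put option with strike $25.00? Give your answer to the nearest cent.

Risk-neutral probability p = (e^0.02 − 0.6)/(1.35 − 0.6) = 0.4202/0.7500 = 0.5603
Terminal stock prices: S_uuu = 86.11, S_uud = 38.27, S_udd = 17.01, S_ddd = 7.56
Terminal payoffs (K − S): max(-61.11, 0) = 0, max(-13.27, 0) = 0, max(7.99, 0) = 7.99, max(17.44, 0) = 17.44
Node uu (S = 63.79): continuation = e^(−0.02)·[0.5603·0.0000 + 0.4397·0.0000] = 0.0000; exercise value = 0.0000 ≤ continuation, so V_uu = 0.0000
Node ud (S = 28.35): continuation = e^(−0.02)·[0.5603·0.0000 + 0.4397·7.9900] = 3.4439; exercise value = 0.0000 ≤ continuation, so V_ud = 3.4439
Node dd (S = 12.6): continuation = e^(−0.02)·[0.5603·7.9900 + 0.4397·17.4400] = 11.9050; exercise value = 12.4000 > continuation, so V_dd = 12.4000 (exercise)
Node u (S = 47.25): continuation = e^(−0.02)·[0.5603·0.0000 + 0.4397·3.4439] = 1.4844; exercise value = 0.0000 ≤ continuation, so V_u = 1.4844
Node d (S = 21): continuation = e^(−0.02)·[0.5603·3.4439 + 0.4397·12.4000] = 7.2360; exercise value = 4.0000 ≤ continuation, so V_d = 7.2360
Node 0 (S = 35): continuation = e^(−0.02)·[0.5603·1.4844 + 0.4397·7.2360] = 3.9341; exercise value = 0.0000 ≤ continuation, so V_0 = 3.9341

$3.93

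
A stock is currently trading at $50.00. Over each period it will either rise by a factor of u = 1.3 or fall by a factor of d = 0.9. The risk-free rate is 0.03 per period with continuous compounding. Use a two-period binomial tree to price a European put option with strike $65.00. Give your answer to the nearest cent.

Risk-neutral probability p = (e^0.03 − 0.9)/(1.3 − 0.9) = 0.1305/0.4000 = 0.3261
Terminal stock prices: S_uu = 84.5, S_ud = 58.5, S_dd = 40.5
Terminal payoffs (K − S): max(-19.5, 0) = 0, max(6.5, 0) = 6.5, max(24.5, 0) = 24.5
Node u (S = 65): V_u = e^(−0.03)·[0.3261·0.0000 + 0.6739·6.5000] = 4.2507
Node d (S = 45): V_d = e^(−0.03)·[0.3261·6.5000 + 0.6739·24.5000] = 18.0790
Node 0 (S = 50): V_0 = e^(−0.03)·[0.3261·4.2507 + 0.6739·18.0790] = 13.1680

$13.17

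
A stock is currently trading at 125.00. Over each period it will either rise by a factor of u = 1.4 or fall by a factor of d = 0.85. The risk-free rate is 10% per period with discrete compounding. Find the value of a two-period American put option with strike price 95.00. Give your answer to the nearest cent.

Risk-neutral probability p = (1 + 0.1 − 0.85)/(1.4 − 0.85) = 0.2500/0.5500 = 0.4545
Terminal stock prices: S_uu = 245, S_ud = 148.8, S_dd = 90.31
Terminal payoffs (K − S): max(-150, 0) = 0, max(-53.75, 0) = 0, max(4.688, 0) = 4.688
Node u (S = 175): continuation = 1/1.1·[0.4545·0.0000 + 0.5455·0.0000] = 0.0000; exercise value = 0.0000 ≤ continuation, so V_u = 0.0000
Node d (S = 106.2): continuation = 1/1.1·[0.4545·0.0000 + 0.5455·4.6875] = 2.3244; exercise value = 0.0000 ≤ continuation, so V_d = 2.3244
Node 0 (S = 125): continuation = 1/1.1·[0.4545·0.0000 + 0.5455·2.3244] = 1.1526; exercise value = 0.0000 ≤ continuation, so V_0 = 1.1526

1.15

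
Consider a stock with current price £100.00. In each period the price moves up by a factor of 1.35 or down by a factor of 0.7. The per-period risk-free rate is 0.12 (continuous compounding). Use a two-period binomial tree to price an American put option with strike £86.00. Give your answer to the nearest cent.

£4.86

Risk-neutral probability p = (e^0.12 − 0.7)/(1.35 − 0.7) = 0.4275/0.6500 = 0.6577
Terminal stock prices: S_uu = 182.3, S_ud = 94.5, S_dd = 49
Terminal payoffs (K − S): max(-96.25, 0) = 0, max(-8.5, 0) = 0, max(37, 0) = 37
Node u (S = 135): continuation = e^(−0.12)·[0.6577·0.0000 + 0.3423·0.0000] = 0.0000; exercise value = 0.0000 ≤ continuation, so V_u = 0.0000
Node d (S = 70): continuation = e^(−0.12)·[0.6577·0.0000 + 0.3423·37.0000] = 11.2333; exercise value = 16.0000 > continuation, so V_d = 16.0000 (exercise)
Node 0 (S = 100): continuation = e^(−0.12)·[0.6577·0.0000 + 0.3423·16.0000] = 4.8577; exercise value = 0.0000 ≤ continuation, so V_0 = 4.8577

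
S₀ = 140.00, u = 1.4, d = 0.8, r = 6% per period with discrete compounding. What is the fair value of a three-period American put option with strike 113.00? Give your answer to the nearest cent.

Risk-neutral probability p = (1 + 0.06 − 0.8)/(1.4 − 0.8) = 0.2600/0.6000 = 0.4333
Terminal stock prices: S_uuu = 384.2, S_uud = 219.5, S_udd = 125.4, S_ddd = 71.68
Terminal payoffs (K − S): max(-271.2, 0) = 0, max(-106.5, 0) = 0, max(-12.44, 0) = 0, max(41.32, 0) = 41.32
Node uu (S = 274.4): continuation = 1/1.06·[0.4333·0.0000 + 0.5667·0.0000] = 0.0000; exercise value = 0.0000 ≤ continuation, so V_uu = 0.0000
Node ud (S = 156.8): continuation = 1/1.06·[0.4333·0.0000 + 0.5667·0.0000] = 0.0000; exercise value = 0.0000 ≤ continuation, so V_ud = 0.0000
Node dd (S = 89.6): continuation = 1/1.06·[0.4333·0.0000 + 0.5667·41.3200] = 22.0893; exercise value = 23.4000 > continuation, so V_dd = 23.4000 (exercise)
Node u (S = 196): continuation = 1/1.06·[0.4333·0.0000 + 0.5667·0.0000] = 0.0000; exercise value = 0.0000 ≤ continuation, so V_u = 0.0000
Node d (S = 112): continuation = 1/1.06·[0.4333·0.0000 + 0.5667·23.4000] = 12.5094; exercise value = 1.0000 ≤ continuation, so V_d = 12.5094
Node 0 (S = 140): continuation = 1/1.06·[0.4333·0.0000 + 0.5667·12.5094] = 6.6874; exercise value = 0.0000 ≤ continuation, so V_0 = 6.6874

6.69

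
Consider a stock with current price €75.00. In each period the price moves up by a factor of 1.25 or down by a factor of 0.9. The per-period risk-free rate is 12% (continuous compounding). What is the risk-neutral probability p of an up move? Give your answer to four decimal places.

Risk-neutral probability p = (e^0.12 − 0.9)/(1.25 − 0.9) = 0.2275/0.3500 = 0.6500

p = 0.6500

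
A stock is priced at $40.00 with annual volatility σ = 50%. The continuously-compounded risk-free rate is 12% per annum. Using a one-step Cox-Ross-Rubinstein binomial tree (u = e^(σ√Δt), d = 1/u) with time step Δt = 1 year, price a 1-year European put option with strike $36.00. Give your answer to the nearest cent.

CRR parameters: u = e^(σ√Δt) = e^(0.5·√1) = 1.6487, d = 1/u = 0.6065
Per-period rate: rΔt = 0.12·1 = 0.12, so R = e^0.12 = 1.1275
Risk-neutral probability p = (e^0.12 − 0.6065)/(1.6487 − 0.6065) = 0.5210/1.0422 = 0.4999
Terminal stock prices: S_u = 65.95, S_d = 24.26
Terminal payoffs (K − S): max(-29.95, 0) = 0, max(11.74, 0) = 11.74
Node 0 (S = 40): V_0 = e^(−0.12)·[0.4999·0.0000 + 0.5001·11.7388] = 5.2070

$5.21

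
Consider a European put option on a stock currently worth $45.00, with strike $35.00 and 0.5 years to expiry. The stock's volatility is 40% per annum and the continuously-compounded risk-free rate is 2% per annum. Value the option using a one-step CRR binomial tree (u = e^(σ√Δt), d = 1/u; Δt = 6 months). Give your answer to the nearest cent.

$0.59

CRR parameters: u = e^(σ√Δt) = e^(0.4·√0.5) = 1.3269, d = 1/u = 0.7536
Per-period rate: rΔt = 0.02·0.5 = 0.01, so R = e^0.01 = 1.0101
Risk-neutral probability p = (e^0.01 − 0.7536)/(1.3269 − 0.7536) = 0.2564/0.5733 = 0.4473
Terminal stock prices: S_u = 59.71, S_d = 33.91
Terminal payoffs (K − S): max(-24.71, 0) = 0, max(1.086, 0) = 1.086
Node 0 (S = 45): V_0 = e^(−0.01)·[0.4473·0.0000 + 0.5527·1.0863] = 0.5944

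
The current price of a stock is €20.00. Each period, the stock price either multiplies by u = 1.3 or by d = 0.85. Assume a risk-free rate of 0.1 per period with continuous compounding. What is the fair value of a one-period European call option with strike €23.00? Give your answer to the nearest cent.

Risk-neutral probability p = (e^0.1 − 0.85)/(1.3 − 0.85) = 0.2552/0.4500 = 0.5670
Terminal stock prices: S_u = 26, S_d = 17
Terminal payoffs (S − K): max(3, 0) = 3, max(-6, 0) = 0
Node 0 (S = 20): V_0 = e^(−0.1)·[0.5670·3.0000 + 0.4330·0.0000] = 1.5393

€1.54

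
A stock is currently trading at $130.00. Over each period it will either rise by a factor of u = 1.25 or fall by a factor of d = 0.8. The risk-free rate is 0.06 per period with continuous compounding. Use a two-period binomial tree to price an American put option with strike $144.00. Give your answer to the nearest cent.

$18.77

Risk-neutral probability p = (e^0.06 − 0.8)/(1.25 − 0.8) = 0.2618/0.4500 = 0.5819
Terminal stock prices: S_uu = 203.1, S_ud = 130, S_dd = 83.2
Terminal payoffs (K − S): max(-59.12, 0) = 0, max(14, 0) = 14, max(60.8, 0) = 60.8
Node u (S = 162.5): continuation = e^(−0.06)·[0.5819·0.0000 + 0.4181·14.0000] = 5.5131; exercise value = 0.0000 ≤ continuation, so V_u = 5.5131
Node d (S = 104): continuation = e^(−0.06)·[0.5819·14.0000 + 0.4181·60.8000] = 31.6141; exercise value = 40.0000 > continuation, so V_d = 40.0000 (exercise)
Node 0 (S = 130): continuation = e^(−0.06)·[0.5819·5.5131 + 0.4181·40.0000] = 18.7726; exercise value = 14.0000 ≤ continuation, so V_0 = 18.7726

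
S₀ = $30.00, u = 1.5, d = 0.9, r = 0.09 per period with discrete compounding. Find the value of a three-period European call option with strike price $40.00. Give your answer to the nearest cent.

Risk-neutral probability p = (1 + 0.09 − 0.9)/(1.5 − 0.9) = 0.1900/0.6000 = 0.3167
Terminal stock prices: S_uuu = 101.2, S_uud = 60.75, S_udd = 36.45, S_ddd = 21.87
Terminal payoffs (S − K): max(61.25, 0) = 61.25, max(20.75, 0) = 20.75, max(-3.55, 0) = 0, max(-18.13, 0) = 0
Node uu (S = 67.5): V_uu = 1/1.09·[0.3167·61.2500 + 0.6833·20.7500] = 30.8028
Node ud (S = 40.5): V_ud = 1/1.09·[0.3167·20.7500 + 0.6833·0.0000] = 6.0283
Node dd (S = 24.3): V_dd = 1/1.09·[0.3167·0.0000 + 0.6833·0.0000] = 0.0000
Node u (S = 45): V_u = 1/1.09·[0.3167·30.8028 + 0.6833·6.0283] = 12.7280
Node d (S = 27): V_d = 1/1.09·[0.3167·6.0283 + 0.6833·0.0000] = 1.7513
Node 0 (S = 30): V_0 = 1/1.09·[0.3167·12.7280 + 0.6833·1.7513] = 4.7957

$4.80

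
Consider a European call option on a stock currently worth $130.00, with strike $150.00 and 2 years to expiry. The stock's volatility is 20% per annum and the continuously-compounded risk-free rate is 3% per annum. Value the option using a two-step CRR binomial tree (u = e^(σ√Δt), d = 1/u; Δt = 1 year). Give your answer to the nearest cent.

CRR parameters: u = e^(σ√Δt) = e^(0.2·√1) = 1.2214, d = 1/u = 0.8187
Per-period rate: rΔt = 0.03·1 = 0.03, so R = e^0.03 = 1.0305
Risk-neutral probability p = (e^0.03 − 0.8187)/(1.2214 − 0.8187) = 0.2117/0.4027 = 0.5258
Terminal stock prices: S_uu = 193.9, S_ud = 130, S_dd = 87.14
Terminal payoffs (S − K): max(43.94, 0) = 43.94, max(-20, 0) = 0, max(-62.86, 0) = 0
Node u (S = 158.8): V_u = e^(−0.03)·[0.5258·43.9372 + 0.4742·0.0000] = 22.4193
Node d (S = 106.4): V_d = e^(−0.03)·[0.5258·0.0000 + 0.4742·0.0000] = 0.0000
Node 0 (S = 130): V_0 = e^(−0.03)·[0.5258·22.4193 + 0.4742·0.0000] = 11.4396

$11.44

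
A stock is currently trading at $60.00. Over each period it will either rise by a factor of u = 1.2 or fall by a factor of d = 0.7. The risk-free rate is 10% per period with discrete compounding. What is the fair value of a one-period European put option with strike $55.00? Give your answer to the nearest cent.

Risk-neutral probability p = (1 + 0.1 − 0.7)/(1.2 − 0.7) = 0.4000/0.5000 = 0.8000
Terminal stock prices: S_u = 72, S_d = 42
Terminal payoffs (K − S): max(-17, 0) = 0, max(13, 0) = 13
Node 0 (S = 60): V_0 = 1/1.1·[0.8000·0.0000 + 0.2000·13.0000] = 2.3636

$2.36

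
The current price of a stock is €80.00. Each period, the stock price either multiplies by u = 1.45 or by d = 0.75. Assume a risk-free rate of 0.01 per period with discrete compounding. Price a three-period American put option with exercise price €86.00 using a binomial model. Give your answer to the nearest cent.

Risk-neutral probability p = (1 + 0.01 − 0.75)/(1.45 − 0.75) = 0.2600/0.7000 = 0.3714
Terminal stock prices: S_uuu = 243.9, S_uud = 126.1, S_udd = 65.25, S_ddd = 33.75
Terminal payoffs (K − S): max(-157.9, 0) = 0, max(-40.15, 0) = 0, max(20.75, 0) = 20.75, max(52.25, 0) = 52.25
Node uu (S = 168.2): continuation = 1/1.01·[0.3714·0.0000 + 0.6286·0.0000] = 0.0000; exercise value = 0.0000 ≤ continuation, so V_uu = 0.0000
Node ud (S = 87): continuation = 1/1.01·[0.3714·0.0000 + 0.6286·20.7500] = 12.9137; exercise value = 0.0000 ≤ continuation, so V_ud = 12.9137
Node dd (S = 45): continuation = 1/1.01·[0.3714·20.7500 + 0.6286·52.2500] = 40.1485; exercise value = 41.0000 > continuation, so V_dd = 41.0000 (exercise)
Node u (S = 116): continuation = 1/1.01·[0.3714·0.0000 + 0.6286·12.9137] = 8.0368; exercise value = 0.0000 ≤ continuation, so V_u = 8.0368
Node d (S = 60): continuation = 1/1.01·[0.3714·12.9137 + 0.6286·41.0000] = 30.2653; exercise value = 26.0000 ≤ continuation, so V_d = 30.2653
Node 0 (S = 80): continuation = 1/1.01·[0.3714·8.0368 + 0.6286·30.2653] = 21.7911; exercise value = 6.0000 ≤ continuation, so V_0 = 21.7911

€21.79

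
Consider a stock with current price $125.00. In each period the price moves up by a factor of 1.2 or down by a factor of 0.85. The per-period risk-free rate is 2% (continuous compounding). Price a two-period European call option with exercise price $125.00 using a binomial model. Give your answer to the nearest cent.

Risk-neutral probability p = (e^0.02 − 0.85)/(1.2 − 0.85) = 0.1702/0.3500 = 0.4863
Terminal stock prices: S_uu = 180, S_ud = 127.5, S_dd = 90.31
Terminal payoffs (S − K): max(55, 0) = 55, max(2.5, 0) = 2.5, max(-34.69, 0) = 0
Node u (S = 150): V_u = e^(−0.02)·[0.4863·55.0000 + 0.5137·2.5000] = 27.4752
Node d (S = 106.2): V_d = e^(−0.02)·[0.4863·2.5000 + 0.5137·0.0000] = 1.1917
Node 0 (S = 125): V_0 = e^(−0.02)·[0.4863·27.4752 + 0.5137·1.1917] = 13.6964

$13.70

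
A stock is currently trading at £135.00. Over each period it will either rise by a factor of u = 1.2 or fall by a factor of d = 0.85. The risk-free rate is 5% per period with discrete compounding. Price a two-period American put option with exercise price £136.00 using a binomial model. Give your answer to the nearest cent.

£8.67

Risk-neutral probability p = (1 + 0.05 − 0.85)/(1.2 − 0.85) = 0.2000/0.3500 = 0.5714
Terminal stock prices: S_uu = 194.4, S_ud = 137.7, S_dd = 97.54
Terminal payoffs (K − S): max(-58.4, 0) = 0, max(-1.7, 0) = 0, max(38.46, 0) = 38.46
Node u (S = 162): continuation = 1/1.05·[0.5714·0.0000 + 0.4286·0.0000] = 0.0000; exercise value = 0.0000 ≤ continuation, so V_u = 0.0000
Node d (S = 114.8): continuation = 1/1.05·[0.5714·0.0000 + 0.4286·38.4625] = 15.6990; exercise value = 21.2500 > continuation, so V_d = 21.2500 (exercise)
Node 0 (S = 135): continuation = 1/1.05·[0.5714·0.0000 + 0.4286·21.2500] = 8.6735; exercise value = 1.0000 ≤ continuation, so V_0 = 8.6735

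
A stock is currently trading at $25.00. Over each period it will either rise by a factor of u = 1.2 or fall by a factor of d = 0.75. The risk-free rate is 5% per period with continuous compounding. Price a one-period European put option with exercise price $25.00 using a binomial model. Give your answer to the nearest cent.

$1.96

Risk-neutral probability p = (e^0.05 − 0.75)/(1.2 − 0.75) = 0.3013/0.4500 = 0.6695
Terminal stock prices: S_u = 30, S_d = 18.75
Terminal payoffs (K − S): max(-5, 0) = 0, max(6.25, 0) = 6.25
Node 0 (S = 25): V_0 = e^(−0.05)·[0.6695·0.0000 + 0.3305·6.2500] = 1.9649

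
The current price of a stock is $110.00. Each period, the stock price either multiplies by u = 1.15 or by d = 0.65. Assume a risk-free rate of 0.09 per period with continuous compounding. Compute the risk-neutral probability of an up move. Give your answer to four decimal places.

p = 0.8883

Risk-neutral probability p = (e^0.09 − 0.65)/(1.15 − 0.65) = 0.4442/0.5000 = 0.8883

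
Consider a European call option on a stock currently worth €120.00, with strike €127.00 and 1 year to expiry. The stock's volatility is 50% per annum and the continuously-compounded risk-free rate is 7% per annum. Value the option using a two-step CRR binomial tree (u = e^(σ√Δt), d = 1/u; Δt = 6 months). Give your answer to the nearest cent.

€23.15

CRR parameters: u = e^(σ√Δt) = e^(0.5·√0.5) = 1.4241, d = 1/u = 0.7022
Per-period rate: rΔt = 0.07·0.5 = 0.035, so R = e^0.035 = 1.0356
Risk-neutral probability p = (e^0.035 − 0.7022)/(1.4241 − 0.7022) = 0.3334/0.7219 = 0.4619
Terminal stock prices: S_uu = 243.4, S_ud = 120, S_dd = 59.17
Terminal payoffs (S − K): max(116.4, 0) = 116.4, max(-7, 0) = 0, max(-67.83, 0) = 0
Node u (S = 170.9): V_u = e^(−0.035)·[0.4619·116.3738 + 0.5381·0.0000] = 51.8998
Node d (S = 84.26): V_d = e^(−0.035)·[0.4619·0.0000 + 0.5381·0.0000] = 0.0000
Node 0 (S = 120): V_0 = e^(−0.035)·[0.4619·51.8998 + 0.5381·0.0000] = 23.1460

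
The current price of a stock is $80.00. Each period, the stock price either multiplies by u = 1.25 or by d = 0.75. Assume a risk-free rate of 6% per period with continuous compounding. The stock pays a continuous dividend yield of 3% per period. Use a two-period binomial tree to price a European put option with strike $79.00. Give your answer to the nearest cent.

Per-period risk-free factor R = e^0.06 = 1.0618; dividend-adjusted growth = e^(0.06−0.03) = 1.0305.
Risk-neutral probability p = (1.0305 − 0.75)/(1.25 − 0.75) = 0.2805/0.5000 = 0.5609
Terminal stock prices: S_uu = 125, S_ud = 75, S_dd = 45
Terminal payoffs (K − S): max(-46, 0) = 0, max(4, 0) = 4, max(34, 0) = 34
Node u (S = 100): V_u = e^(−0.06)·[0.5609·0.0000 + 0.4391·4.0000] = 1.6541
Node d (S = 60): V_d = e^(−0.06)·[0.5609·4.0000 + 0.4391·34.0000] = 16.1727
Node 0 (S = 80): V_0 = e^(−0.06)·[0.5609·1.6541 + 0.4391·16.1727] = 7.5615

$7.56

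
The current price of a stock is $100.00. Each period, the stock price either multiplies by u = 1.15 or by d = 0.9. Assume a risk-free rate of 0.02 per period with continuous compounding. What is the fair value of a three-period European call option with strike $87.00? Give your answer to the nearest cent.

$19.92

Risk-neutral probability p = (e^0.02 − 0.9)/(1.15 − 0.9) = 0.1202/0.2500 = 0.4808
Terminal stock prices: S_uuu = 152.1, S_uud = 119, S_udd = 93.15, S_ddd = 72.9
Terminal payoffs (S − K): max(65.09, 0) = 65.09, max(32.02, 0) = 32.02, max(6.15, 0) = 6.15, max(-14.1, 0) = 0
Node uu (S = 132.2): V_uu = e^(−0.02)·[0.4808·65.0875 + 0.5192·32.0250] = 46.9727
Node ud (S = 103.5): V_ud = e^(−0.02)·[0.4808·32.0250 + 0.5192·6.1500] = 18.2227
Node dd (S = 81): V_dd = e^(−0.02)·[0.4808·6.1500 + 0.5192·0.0000] = 2.8984
Node u (S = 115): V_u = e^(−0.02)·[0.4808·46.9727 + 0.5192·18.2227] = 31.4113
Node d (S = 90): V_d = e^(−0.02)·[0.4808·18.2227 + 0.5192·2.8984] = 10.0631
Node 0 (S = 100): V_0 = e^(−0.02)·[0.4808·31.4113 + 0.5192·10.0631] = 19.9249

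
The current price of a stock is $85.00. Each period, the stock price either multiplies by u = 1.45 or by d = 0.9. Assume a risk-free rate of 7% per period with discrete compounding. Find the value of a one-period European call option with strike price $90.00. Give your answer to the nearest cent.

$9.60

Risk-neutral probability p = (1 + 0.07 − 0.9)/(1.45 − 0.9) = 0.1700/0.5500 = 0.3091
Terminal stock prices: S_u = 123.2, S_d = 76.5
Terminal payoffs (S − K): max(33.25, 0) = 33.25, max(-13.5, 0) = 0
Node 0 (S = 85): V_0 = 1/1.07·[0.3091·33.2500 + 0.6909·0.0000] = 9.6049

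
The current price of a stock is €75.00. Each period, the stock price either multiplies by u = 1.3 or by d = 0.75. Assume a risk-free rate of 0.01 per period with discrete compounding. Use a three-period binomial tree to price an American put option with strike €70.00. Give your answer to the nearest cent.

Risk-neutral probability p = (1 + 0.01 − 0.75)/(1.3 − 0.75) = 0.2600/0.5500 = 0.4727
Terminal stock prices: S_uuu = 164.8, S_uud = 95.06, S_udd = 54.84, S_ddd = 31.64
Terminal payoffs (K − S): max(-94.78, 0) = 0, max(-25.06, 0) = 0, max(15.16, 0) = 15.16, max(38.36, 0) = 38.36
Node uu (S = 126.8): continuation = 1/1.01·[0.4727·0.0000 + 0.5273·0.0000] = 0.0000; exercise value = 0.0000 ≤ continuation, so V_uu = 0.0000
Node ud (S = 73.12): continuation = 1/1.01·[0.4727·0.0000 + 0.5273·15.1562] = 7.9124; exercise value = 0.0000 ≤ continuation, so V_ud = 7.9124
Node dd (S = 42.19): continuation = 1/1.01·[0.4727·15.1562 + 0.5273·38.3594] = 27.1194; exercise value = 27.8125 > continuation, so V_dd = 27.8125 (exercise)
Node u (S = 97.5): continuation = 1/1.01·[0.4727·0.0000 + 0.5273·7.9124] = 4.1307; exercise value = 0.0000 ≤ continuation, so V_u = 4.1307
Node d (S = 56.25): continuation = 1/1.01·[0.4727·7.9124 + 0.5273·27.8125] = 18.2229; exercise value = 13.7500 ≤ continuation, so V_d = 18.2229
Node 0 (S = 75): continuation = 1/1.01·[0.4727·4.1307 + 0.5273·18.2229] = 11.4467; exercise value = 0.0000 ≤ continuation, so V_0 = 11.4467

€11.45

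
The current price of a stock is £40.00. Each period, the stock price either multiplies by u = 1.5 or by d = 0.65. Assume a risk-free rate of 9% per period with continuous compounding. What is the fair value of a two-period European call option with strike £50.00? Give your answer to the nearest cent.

£9.12

Risk-neutral probability p = (e^0.09 − 0.65)/(1.5 − 0.65) = 0.4442/0.8500 = 0.5226
Terminal stock prices: S_uu = 90, S_ud = 39, S_dd = 16.9
Terminal payoffs (S − K): max(40, 0) = 40, max(-11, 0) = 0, max(-33.1, 0) = 0
Node u (S = 60): V_u = e^(−0.09)·[0.5226·40.0000 + 0.4774·0.0000] = 19.1033
Node d (S = 26): V_d = e^(−0.09)·[0.5226·0.0000 + 0.4774·0.0000] = 0.0000
Node 0 (S = 40): V_0 = e^(−0.09)·[0.5226·19.1033 + 0.4774·0.0000] = 9.1234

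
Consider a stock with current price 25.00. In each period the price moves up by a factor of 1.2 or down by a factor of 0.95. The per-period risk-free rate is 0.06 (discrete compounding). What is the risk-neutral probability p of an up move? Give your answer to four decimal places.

p = 0.4400

Risk-neutral probability p = (1 + 0.06 − 0.95)/(1.2 − 0.95) = 0.1100/0.2500 = 0.4400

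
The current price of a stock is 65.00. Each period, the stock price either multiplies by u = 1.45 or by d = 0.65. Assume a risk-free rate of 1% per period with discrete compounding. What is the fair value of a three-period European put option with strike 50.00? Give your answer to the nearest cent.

9.23

Risk-neutral probability p = (1 + 0.01 − 0.65)/(1.45 − 0.65) = 0.3600/0.8000 = 0.4500
Terminal stock prices: S_uuu = 198.2, S_uud = 88.83, S_udd = 39.82, S_ddd = 17.85
Terminal payoffs (K − S): max(-148.2, 0) = 0, max(-38.83, 0) = 0, max(10.18, 0) = 10.18, max(32.15, 0) = 32.15
Node uu (S = 136.7): V_uu = 1/1.01·[0.4500·0.0000 + 0.5500·0.0000] = 0.0000
Node ud (S = 61.26): V_ud = 1/1.01·[0.4500·0.0000 + 0.5500·10.1794] = 5.5432
Node dd (S = 27.46): V_dd = 1/1.01·[0.4500·10.1794 + 0.5500·32.1494] = 22.0425
Node u (S = 94.25): V_u = 1/1.01·[0.4500·0.0000 + 0.5500·5.5432] = 3.0186
Node d (S = 42.25): V_d = 1/1.01·[0.4500·5.5432 + 0.5500·22.0425] = 14.4731
Node 0 (S = 65): V_0 = 1/1.01·[0.4500·3.0186 + 0.5500·14.4731] = 9.2263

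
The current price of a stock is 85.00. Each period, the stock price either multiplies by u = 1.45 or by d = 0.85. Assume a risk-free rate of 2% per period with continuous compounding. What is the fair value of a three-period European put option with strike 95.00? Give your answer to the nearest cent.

Risk-neutral probability p = (e^0.02 − 0.85)/(1.45 − 0.85) = 0.1702/0.6000 = 0.2837
Terminal stock prices: S_uuu = 259.1, S_uud = 151.9, S_udd = 89.05, S_ddd = 52.2
Terminal payoffs (K − S): max(-164.1, 0) = 0, max(-56.91, 0) = 0, max(5.952, 0) = 5.952, max(42.8, 0) = 42.8
Node uu (S = 178.7): V_uu = e^(−0.02)·[0.2837·0.0000 + 0.7163·0.0000] = 0.0000
Node ud (S = 104.8): V_ud = e^(−0.02)·[0.2837·0.0000 + 0.7163·5.9519] = 4.1791
Node dd (S = 61.41): V_dd = e^(−0.02)·[0.2837·5.9519 + 0.7163·42.7994] = 31.7064
Node u (S = 123.2): V_u = e^(−0.02)·[0.2837·0.0000 + 0.7163·4.1791] = 2.9343
Node d (S = 72.25): V_d = e^(−0.02)·[0.2837·4.1791 + 0.7163·31.7064] = 23.4245
Node 0 (S = 85): V_0 = e^(−0.02)·[0.2837·2.9343 + 0.7163·23.4245] = 17.2634

17.26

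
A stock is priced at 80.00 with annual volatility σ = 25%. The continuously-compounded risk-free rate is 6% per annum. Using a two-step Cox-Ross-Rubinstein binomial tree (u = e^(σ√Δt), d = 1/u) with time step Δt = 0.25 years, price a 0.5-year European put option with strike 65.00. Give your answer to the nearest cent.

0.58

CRR parameters: u = e^(σ√Δt) = e^(0.25·√0.25) = 1.1331, d = 1/u = 0.8825
Per-period rate: rΔt = 0.06·0.25 = 0.015, so R = e^0.015 = 1.0151
Risk-neutral probability p = (e^0.015 − 0.8825)/(1.1331 − 0.8825) = 0.1326/0.2507 = 0.5291
Terminal stock prices: S_uu = 102.7, S_ud = 80, S_dd = 62.3
Terminal payoffs (K − S): max(-37.72, 0) = 0, max(-15, 0) = 0, max(2.696, 0) = 2.696
Node u (S = 90.65): V_u = e^(−0.015)·[0.5291·0.0000 + 0.4709·0.0000] = 0.0000
Node d (S = 70.6): V_d = e^(−0.015)·[0.5291·0.0000 + 0.4709·2.6959] = 1.2507
Node 0 (S = 80): V_0 = e^(−0.015)·[0.5291·0.0000 + 0.4709·1.2507] = 0.5802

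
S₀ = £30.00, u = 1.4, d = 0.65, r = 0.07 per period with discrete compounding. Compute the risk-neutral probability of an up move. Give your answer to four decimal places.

p = 0.5600

Risk-neutral probability p = (1 + 0.07 − 0.65)/(1.4 − 0.65) = 0.4200/0.7500 = 0.5600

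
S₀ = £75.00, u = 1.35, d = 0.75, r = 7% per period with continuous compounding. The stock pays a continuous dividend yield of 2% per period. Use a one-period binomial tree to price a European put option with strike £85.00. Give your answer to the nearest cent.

Per-period risk-free factor R = e^0.07 = 1.0725; dividend-adjusted growth = e^(0.07−0.02) = 1.0513.
Risk-neutral probability p = (1.0513 − 0.75)/(1.35 − 0.75) = 0.3013/0.6000 = 0.5021
Terminal stock prices: S_u = 101.2, S_d = 56.25
Terminal payoffs (K − S): max(-16.25, 0) = 0, max(28.75, 0) = 28.75
Node 0 (S = 75): V_0 = e^(−0.07)·[0.5021·0.0000 + 0.4979·28.7500] = 13.3464

£13.35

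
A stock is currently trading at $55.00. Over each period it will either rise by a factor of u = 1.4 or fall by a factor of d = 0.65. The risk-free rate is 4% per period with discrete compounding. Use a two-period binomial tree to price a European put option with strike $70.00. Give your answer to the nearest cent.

$19.17

Risk-neutral probability p = (1 + 0.04 − 0.65)/(1.4 − 0.65) = 0.3900/0.7500 = 0.5200
Terminal stock prices: S_uu = 107.8, S_ud = 50.05, S_dd = 23.24
Terminal payoffs (K − S): max(-37.8, 0) = 0, max(19.95, 0) = 19.95, max(46.76, 0) = 46.76
Node u (S = 77): V_u = 1/1.04·[0.5200·0.0000 + 0.4800·19.9500] = 9.2077
Node d (S = 35.75): V_d = 1/1.04·[0.5200·19.9500 + 0.4800·46.7625] = 31.5577
Node 0 (S = 55): V_0 = 1/1.04·[0.5200·9.2077 + 0.4800·31.5577] = 19.1689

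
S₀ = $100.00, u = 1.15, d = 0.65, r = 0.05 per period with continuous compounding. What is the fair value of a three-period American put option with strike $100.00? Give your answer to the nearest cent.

Risk-neutral probability p = (e^0.05 − 0.65)/(1.15 − 0.65) = 0.4013/0.5000 = 0.8025
Terminal stock prices: S_uuu = 152.1, S_uud = 85.96, S_udd = 48.59, S_ddd = 27.46
Terminal payoffs (K − S): max(-52.09, 0) = 0, max(14.04, 0) = 14.04, max(51.41, 0) = 51.41, max(72.54, 0) = 72.54
Node uu (S = 132.2): continuation = e^(−0.05)·[0.8025·0.0000 + 0.1975·14.0375] = 2.6366; exercise value = 0.0000 ≤ continuation, so V_uu = 2.6366
Node ud (S = 74.75): continuation = e^(−0.05)·[0.8025·14.0375 + 0.1975·51.4125] = 20.3729; exercise value = 25.2500 > continuation, so V_ud = 25.2500 (exercise)
Node dd (S = 42.25): continuation = e^(−0.05)·[0.8025·51.4125 + 0.1975·72.5375] = 52.8729; exercise value = 57.7500 > continuation, so V_dd = 57.7500 (exercise)
Node u (S = 115): continuation = e^(−0.05)·[0.8025·2.6366 + 0.1975·25.2500] = 6.7555; exercise value = 0.0000 ≤ continuation, so V_u = 6.7555
Node d (S = 65): continuation = e^(−0.05)·[0.8025·25.2500 + 0.1975·57.7500] = 30.1229; exercise value = 35.0000 > continuation, so V_d = 35.0000 (exercise)
Node 0 (S = 100): continuation = e^(−0.05)·[0.8025·6.7555 + 0.1975·35.0000] = 11.7311; exercise value = 0.0000 ≤ continuation, so V_0 = 11.7311

$11.73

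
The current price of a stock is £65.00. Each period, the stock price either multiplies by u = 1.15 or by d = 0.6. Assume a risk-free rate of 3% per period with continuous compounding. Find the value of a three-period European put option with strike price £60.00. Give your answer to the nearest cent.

Risk-neutral probability p = (e^0.03 − 0.6)/(1.15 − 0.6) = 0.4305/0.5500 = 0.7826
Terminal stock prices: S_uuu = 98.86, S_uud = 51.58, S_udd = 26.91, S_ddd = 14.04
Terminal payoffs (K − S): max(-38.86, 0) = 0, max(8.423, 0) = 8.423, max(33.09, 0) = 33.09, max(45.96, 0) = 45.96
Node uu (S = 85.96): V_uu = e^(−0.03)·[0.7826·0.0000 + 0.2174·8.4225] = 1.7766
Node ud (S = 44.85): V_ud = e^(−0.03)·[0.7826·8.4225 + 0.2174·33.0900] = 13.3767
Node dd (S = 23.4): V_dd = e^(−0.03)·[0.7826·33.0900 + 0.2174·45.9600] = 34.8267
Node u (S = 74.75): V_u = e^(−0.03)·[0.7826·1.7766 + 0.2174·13.3767] = 4.1709
Node d (S = 39): V_d = e^(−0.03)·[0.7826·13.3767 + 0.2174·34.8267] = 17.5059
Node 0 (S = 65): V_0 = e^(−0.03)·[0.7826·4.1709 + 0.2174·17.5059] = 6.8604

£6.86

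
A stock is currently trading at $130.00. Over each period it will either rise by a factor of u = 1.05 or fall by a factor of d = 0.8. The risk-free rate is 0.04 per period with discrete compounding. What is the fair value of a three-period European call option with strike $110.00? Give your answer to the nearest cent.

Risk-neutral probability p = (1 + 0.04 − 0.8)/(1.05 − 0.8) = 0.2400/0.2500 = 0.9600
Terminal stock prices: S_uuu = 150.5, S_uud = 114.7, S_udd = 87.36, S_ddd = 66.56
Terminal payoffs (S − K): max(40.49, 0) = 40.49, max(4.66, 0) = 4.66, max(-22.64, 0) = 0, max(-43.44, 0) = 0
Node uu (S = 143.3): V_uu = 1/1.04·[0.9600·40.4913 + 0.0400·4.6600] = 37.5558
Node ud (S = 109.2): V_ud = 1/1.04·[0.9600·4.6600 + 0.0400·0.0000] = 4.3015
Node dd (S = 83.2): V_dd = 1/1.04·[0.9600·0.0000 + 0.0400·0.0000] = 0.0000
Node u (S = 136.5): V_u = 1/1.04·[0.9600·37.5558 + 0.0400·4.3015] = 34.8323
Node d (S = 104): V_d = 1/1.04·[0.9600·4.3015 + 0.0400·0.0000] = 3.9707
Node 0 (S = 130): V_0 = 1/1.04·[0.9600·34.8323 + 0.0400·3.9707] = 32.3056

$32.31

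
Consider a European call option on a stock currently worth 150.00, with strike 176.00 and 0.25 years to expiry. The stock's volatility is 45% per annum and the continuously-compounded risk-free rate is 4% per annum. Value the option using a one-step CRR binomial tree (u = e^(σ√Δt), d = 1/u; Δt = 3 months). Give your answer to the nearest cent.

5.47

CRR parameters: u = e^(σ√Δt) = e^(0.45·√0.25) = 1.2523, d = 1/u = 0.7985
Per-period rate: rΔt = 0.04·0.25 = 0.01, so R = e^0.01 = 1.0101
Risk-neutral probability p = (e^0.01 − 0.7985)/(1.2523 − 0.7985) = 0.2115/0.4538 = 0.4661
Terminal stock prices: S_u = 187.8, S_d = 119.8
Terminal payoffs (S − K): max(11.85, 0) = 11.85, max(-56.22, 0) = 0
Node 0 (S = 150): V_0 = e^(−0.01)·[0.4661·11.8484 + 0.5339·0.0000] = 5.4680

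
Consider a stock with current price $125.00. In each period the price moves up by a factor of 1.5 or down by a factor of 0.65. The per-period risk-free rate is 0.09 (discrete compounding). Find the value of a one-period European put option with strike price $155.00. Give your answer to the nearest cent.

$32.64

Risk-neutral probability p = (1 + 0.09 − 0.65)/(1.5 − 0.65) = 0.4400/0.8500 = 0.5176
Terminal stock prices: S_u = 187.5, S_d = 81.25
Terminal payoffs (K − S): max(-32.5, 0) = 0, max(73.75, 0) = 73.75
Node 0 (S = 125): V_0 = 1/1.09·[0.5176·0.0000 + 0.4824·73.7500] = 32.6363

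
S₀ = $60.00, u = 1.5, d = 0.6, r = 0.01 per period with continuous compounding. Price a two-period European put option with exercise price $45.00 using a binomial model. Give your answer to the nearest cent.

Risk-neutral probability p = (e^0.01 − 0.6)/(1.5 − 0.6) = 0.4101/0.9000 = 0.4556
Terminal stock prices: S_uu = 135, S_ud = 54, S_dd = 21.6
Terminal payoffs (K − S): max(-90, 0) = 0, max(-9, 0) = 0, max(23.4, 0) = 23.4
Node u (S = 90): V_u = e^(−0.01)·[0.4556·0.0000 + 0.5444·0.0000] = 0.0000
Node d (S = 36): V_d = e^(−0.01)·[0.4556·0.0000 + 0.5444·23.4000] = 12.6119
Node 0 (S = 60): V_0 = e^(−0.01)·[0.4556·0.0000 + 0.5444·12.6119] = 6.7975

$6.80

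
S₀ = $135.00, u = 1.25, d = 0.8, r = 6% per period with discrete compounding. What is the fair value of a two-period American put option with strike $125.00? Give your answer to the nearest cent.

$6.77

Risk-neutral probability p = (1 + 0.06 − 0.8)/(1.25 − 0.8) = 0.2600/0.4500 = 0.5778
Terminal stock prices: S_uu = 210.9, S_ud = 135, S_dd = 86.4
Terminal payoffs (K − S): max(-85.94, 0) = 0, max(-10, 0) = 0, max(38.6, 0) = 38.6
Node u (S = 168.8): continuation = 1/1.06·[0.5778·0.0000 + 0.4222·0.0000] = 0.0000; exercise value = 0.0000 ≤ continuation, so V_u = 0.0000
Node d (S = 108): continuation = 1/1.06·[0.5778·0.0000 + 0.4222·38.6000] = 15.3753; exercise value = 17.0000 > continuation, so V_d = 17.0000 (exercise)
Node 0 (S = 135): continuation = 1/1.06·[0.5778·0.0000 + 0.4222·17.0000] = 6.7715; exercise value = 0.0000 ≤ continuation, so V_0 = 6.7715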